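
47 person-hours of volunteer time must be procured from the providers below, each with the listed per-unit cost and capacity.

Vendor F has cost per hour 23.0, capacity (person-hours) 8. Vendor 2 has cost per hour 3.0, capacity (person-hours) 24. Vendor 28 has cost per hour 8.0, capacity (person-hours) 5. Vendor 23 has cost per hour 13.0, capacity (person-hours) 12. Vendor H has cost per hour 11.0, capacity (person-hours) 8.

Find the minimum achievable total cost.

330

Use providers in increasing cost order.
Take 24 from Vendor 2 at 3.0 ; need 23 more.
Vendor 28 at 8.0: take all 5 person-hours ; 18 still needed.
Take 8 from Vendor H at 11.0 ; need 10 more.
Take 10 from Vendor 23 at 13.0 to finish.
Vendor F: unused.
Cost = 24×3.0 + 5×8.0 + 8×11.0 + 10×13.0 = 330.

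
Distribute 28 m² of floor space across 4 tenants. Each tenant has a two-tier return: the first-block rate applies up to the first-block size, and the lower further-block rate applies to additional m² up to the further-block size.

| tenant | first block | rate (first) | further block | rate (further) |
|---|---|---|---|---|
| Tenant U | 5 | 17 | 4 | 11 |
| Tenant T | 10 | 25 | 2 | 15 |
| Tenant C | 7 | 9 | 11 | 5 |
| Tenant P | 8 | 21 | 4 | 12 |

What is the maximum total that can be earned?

569

Rank every tier by rate: Tenant T/T1 25 > Tenant P/T1 21 > Tenant U/T1 17 > Tenant T/T2 15 > Tenant P/T2 12 > Tenant U/T2 11 > Tenant C/T1 9 > Tenant C/T2 5.
Fill Tenant T T1 block (10 at 25) — 18 left.
Tenant P/T1 (21): +8 — 10 left.
Tenant U T1 at 17: fill all 5 — 5 left.
Tenant T T2 at 15: fill all 2 — 3 left.
3 remain; put them into Tenant P T2 at 12.
Total = 25×10 + 21×8 + 17×5 + 15×2 + 12×3 = 569.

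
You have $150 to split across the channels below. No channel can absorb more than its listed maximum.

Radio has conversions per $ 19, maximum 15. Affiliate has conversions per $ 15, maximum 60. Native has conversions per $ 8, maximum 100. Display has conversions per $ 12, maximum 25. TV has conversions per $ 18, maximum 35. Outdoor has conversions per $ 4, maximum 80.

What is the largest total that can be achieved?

2235

Highest conversions per $ first: Radio 19 > TV 18 > Affiliate 15 > Display 12 > Native 8 > Outdoor 4.
Radio: +15 to 15 (cap) ; 135 left.
TV takes 35 to reach its cap of 35 ; 100 left.
Affiliate takes 60 to reach its cap of 60 ; 40 left.
Display takes 25 to reach its cap of 25 ; 15 left.
Native: +15 (room for 100) → 15. Pool exhausted.
Total = 19×15 + 15×60 + 8×15 + 12×25 + 18×35 = 2235.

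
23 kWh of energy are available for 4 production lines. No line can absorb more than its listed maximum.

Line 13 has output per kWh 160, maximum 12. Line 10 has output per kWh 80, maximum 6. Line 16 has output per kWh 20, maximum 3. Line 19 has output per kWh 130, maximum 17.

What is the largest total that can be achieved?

3350

Order the production lines by output per kWh: Line 13 160 > Line 19 130 > Line 10 80 > Line 16 20.
Give Line 13 12 to hit its cap of 12 — 11 left.
Line 19 has room for 17 but only 11 remain, so it gets 11.
Total = 160×12 + 130×11 = 3350.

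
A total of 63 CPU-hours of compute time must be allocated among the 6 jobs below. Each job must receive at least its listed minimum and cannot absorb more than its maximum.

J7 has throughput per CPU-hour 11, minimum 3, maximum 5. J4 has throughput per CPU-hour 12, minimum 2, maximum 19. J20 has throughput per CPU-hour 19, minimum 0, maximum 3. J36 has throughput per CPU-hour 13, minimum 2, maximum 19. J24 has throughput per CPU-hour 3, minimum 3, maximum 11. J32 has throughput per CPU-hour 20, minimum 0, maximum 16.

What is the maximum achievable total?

Meeting every minimum uses 3+2+0+2+3+0 = 10 CPU-hours, leaving 53.
Highest throughput per CPU-hour first: J32 20 > J20 19 > J36 13 > J4 12 > J7 11 > J24 3.
Give J32 16 more to hit its cap of 16 ; 37 left.
Give J20 3 more to hit its cap of 3 ; 34 left.
J36 takes 17 more to reach its cap of 19 ; 17 left.
Give J4 17 more to hit its cap of 19 ; 0 left.
Total = 11×3 + 12×19 + 19×3 + 13×19 + 3×3 + 20×16 = 894.

894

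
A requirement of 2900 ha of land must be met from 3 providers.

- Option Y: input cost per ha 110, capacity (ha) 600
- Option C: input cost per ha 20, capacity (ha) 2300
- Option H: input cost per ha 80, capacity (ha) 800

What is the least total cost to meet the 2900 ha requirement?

Use providers in increasing cost order.
Option C at 20: take all 2300 ha ; 600 still needed.
Take 600 from Option H at 80 to finish.
Option Y: unused.
Cost = 2300×20 + 600×80 = 94000.

94000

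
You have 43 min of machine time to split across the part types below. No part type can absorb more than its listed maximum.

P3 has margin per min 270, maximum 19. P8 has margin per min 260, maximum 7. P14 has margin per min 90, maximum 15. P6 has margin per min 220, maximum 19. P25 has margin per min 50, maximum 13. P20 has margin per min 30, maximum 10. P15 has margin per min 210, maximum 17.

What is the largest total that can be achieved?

Order the part types by margin per min: P3 270 > P8 260 > P6 220 > P15 210 > P14 90 > P25 50 > P20 30.
Give P3 19 to hit its cap of 19 — 24 left.
P8 takes 7 to reach its cap of 7 — 17 left.
P6: +17 (room for 19) → 17. Pool exhausted.
Total = 270×19 + 260×7 + 220×17 = 10690.

10690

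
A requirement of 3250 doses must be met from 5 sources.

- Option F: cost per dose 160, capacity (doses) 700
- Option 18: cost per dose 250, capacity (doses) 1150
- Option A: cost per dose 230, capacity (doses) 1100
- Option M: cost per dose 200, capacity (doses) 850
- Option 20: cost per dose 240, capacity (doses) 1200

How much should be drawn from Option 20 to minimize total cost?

600

Fill from the cheapest source first.
Option F at 160: take all 700 doses → 2550 still needed.
Option M (200): use full 850 → 1700 doses to go.
Take 1100 from Option A at 230 → need 600 more.
Take 600 from Option 20 at 240 to finish.
Option 18: unused.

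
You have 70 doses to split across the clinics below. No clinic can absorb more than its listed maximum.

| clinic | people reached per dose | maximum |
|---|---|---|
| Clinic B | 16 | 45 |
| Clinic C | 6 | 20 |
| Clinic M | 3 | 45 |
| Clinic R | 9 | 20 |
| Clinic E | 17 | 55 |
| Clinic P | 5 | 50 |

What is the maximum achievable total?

Rank by people reached per dose: Clinic E 17 > Clinic B 16 > Clinic R 9 > Clinic C 6 > Clinic P 5 > Clinic M 3.
Clinic E: +55 to 55 (cap) — 15 left.
Clinic B: +15 (room for 45) → 15. Pool exhausted.
Total = 16×15 + 17×55 = 1175.

1175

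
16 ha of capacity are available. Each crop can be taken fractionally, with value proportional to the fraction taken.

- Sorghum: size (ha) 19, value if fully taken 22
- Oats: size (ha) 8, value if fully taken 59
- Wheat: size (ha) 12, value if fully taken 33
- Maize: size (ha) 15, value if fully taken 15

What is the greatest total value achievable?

Rank by value-to-size ratio: Oats 59/8≈7.38, Wheat 33/12≈2.75, Sorghum 22/19≈1.16, Maize 15/15≈1.
Oats: take in full, 8 ha for value 59 — 8 left.
8 ha left: a 8/12 share of Wheat gives 33×8/12 = 22.
Total value = 81.

81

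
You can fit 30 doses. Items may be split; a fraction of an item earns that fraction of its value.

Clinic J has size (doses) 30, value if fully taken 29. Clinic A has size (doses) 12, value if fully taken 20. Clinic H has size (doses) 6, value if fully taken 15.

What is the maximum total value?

Best value per unit of size first: Clinic H 15/6≈2.5, Clinic A 20/12≈1.67, Clinic J 29/30≈0.967.
All 6 doses of Clinic H fit (value 15) → 24 remain.
Take all of Clinic A (12 doses, value 20) → 12 doses left.
Fill the last 12 doses with part of Clinic J: 12/30 of it earns 11.6.
Total value = 46.6.

46.6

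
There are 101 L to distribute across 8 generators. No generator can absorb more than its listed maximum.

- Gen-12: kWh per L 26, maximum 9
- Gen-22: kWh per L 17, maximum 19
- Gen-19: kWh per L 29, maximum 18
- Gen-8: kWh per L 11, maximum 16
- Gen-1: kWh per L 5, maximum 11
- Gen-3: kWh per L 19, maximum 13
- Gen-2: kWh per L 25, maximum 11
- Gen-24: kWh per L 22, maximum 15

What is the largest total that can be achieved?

Order the generators by kWh per L: Gen-19 29 > Gen-12 26 > Gen-2 25 > Gen-24 22 > Gen-3 19 > Gen-22 17 > Gen-8 11 > Gen-1 5.
Gen-19: +18 to 18 (cap) ; 83 left.
Gen-12 takes 9 to reach its cap of 9 ; 74 left.
Gen-2 takes 11 to reach its cap of 11 ; 63 left.
Gen-24 takes 15 to reach its cap of 15 ; 48 left.
Gen-3: +13 to 13 (cap) ; 35 left.
Give Gen-22 19 to hit its cap of 19 ; 16 left.
Give Gen-8 16 to hit its cap of 16 ; 0 left.
Total = 26×9 + 17×19 + 29×18 + 11×16 + 19×13 + 25×11 + 22×15 = 2107.

2107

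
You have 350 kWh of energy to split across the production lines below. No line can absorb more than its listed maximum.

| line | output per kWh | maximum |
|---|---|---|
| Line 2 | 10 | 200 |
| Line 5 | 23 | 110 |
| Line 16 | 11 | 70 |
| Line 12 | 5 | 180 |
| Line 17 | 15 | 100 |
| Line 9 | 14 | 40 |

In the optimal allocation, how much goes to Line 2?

30

Rank by output per kWh: Line 5 23 > Line 17 15 > Line 9 14 > Line 16 11 > Line 2 10 > Line 12 5.
Line 5 takes 110 to reach its cap of 110 — 240 left.
Line 17: +100 to 100 (cap) — 140 left.
Line 9: +40 to 40 (cap) — 100 left.
Give Line 16 70 to hit its cap of 70 — 30 left.
Line 2 has room for 200 but only 30 remain, so it gets 30.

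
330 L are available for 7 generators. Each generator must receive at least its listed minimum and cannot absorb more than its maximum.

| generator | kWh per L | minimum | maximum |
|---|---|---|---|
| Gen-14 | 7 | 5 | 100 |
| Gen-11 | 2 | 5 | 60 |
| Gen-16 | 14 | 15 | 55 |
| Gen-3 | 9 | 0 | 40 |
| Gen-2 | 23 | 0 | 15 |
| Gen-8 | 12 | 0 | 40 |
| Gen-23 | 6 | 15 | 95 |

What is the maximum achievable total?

Meeting every minimum uses 5+5+15+0+0+0+15 = 40 L, leaving 290.
Order the generators by kWh per L: Gen-2 23 > Gen-16 14 > Gen-8 12 > Gen-3 9 > Gen-14 7 > Gen-23 6 > Gen-11 2.
Gen-2: +15 to 15 (cap) → 275 left.
Give Gen-16 40 more to hit its cap of 55 → 235 left.
Gen-8: +40 to 40 (cap) → 195 left.
Gen-3: +40 to 40 (cap) → 155 left.
Gen-14: +95 to 100 (cap) → 60 left.
Only 60 left; Gen-23 takes them to reach 75.
Total = 7×100 + 2×5 + 14×55 + 9×40 + 23×15 + 12×40 + 6×75 = 3115.

3115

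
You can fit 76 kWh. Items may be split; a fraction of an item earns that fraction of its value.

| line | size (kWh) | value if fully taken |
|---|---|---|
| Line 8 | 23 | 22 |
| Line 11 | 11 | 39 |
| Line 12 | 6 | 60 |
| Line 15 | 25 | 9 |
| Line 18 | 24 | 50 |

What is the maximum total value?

175.32

Sort by value density: Line 12 60/6≈10, Line 11 39/11≈3.55, Line 18 50/24≈2.08, Line 8 22/23≈0.957, Line 15 9/25≈0.36.
Line 12: take in full, 6 kWh for value 60 — 70 left.
Line 11: take in full, 11 kWh for value 39 — 59 left.
Line 18: take in full, 24 kWh for value 50 — 35 left.
All 23 kWh of Line 8 fit (value 22) — 12 remain.
12 kWh left: a 12/25 share of Line 15 gives 9×12/25 = 4.32.
Total value = 175.32.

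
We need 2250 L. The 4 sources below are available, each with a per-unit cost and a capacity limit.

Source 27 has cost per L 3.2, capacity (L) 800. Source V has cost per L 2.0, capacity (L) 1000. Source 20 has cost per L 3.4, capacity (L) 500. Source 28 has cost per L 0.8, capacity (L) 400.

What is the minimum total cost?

5050

Cheapest first:
Source 28 at 0.8: take all 400 L — 1850 still needed.
Source V (2.0): use full 1000 — 850 L to go.
Source 27 (3.2): use full 800 — 50 L to go.
Source 20 (3.4): take the remaining 50 — done.
Cost = 400×0.8 + 1000×2.0 + 800×3.2 + 50×3.4 = 5050.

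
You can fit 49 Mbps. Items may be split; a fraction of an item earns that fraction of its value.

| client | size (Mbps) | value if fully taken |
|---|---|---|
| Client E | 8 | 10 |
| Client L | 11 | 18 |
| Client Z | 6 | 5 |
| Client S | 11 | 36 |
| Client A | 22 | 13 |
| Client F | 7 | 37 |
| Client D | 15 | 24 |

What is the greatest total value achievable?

Sort by value density: Client F 37/7≈5.29, Client S 36/11≈3.27, Client L 18/11≈1.64, Client D 24/15≈1.6, Client E 10/8≈1.25, Client Z 5/6≈0.833, Client A 13/22≈0.591.
Take all of Client F (7 Mbps, value 37) — 42 Mbps left.
Client S: take in full, 11 Mbps for value 36 — 31 left.
Client L: take in full, 11 Mbps for value 18 — 20 left.
All 15 Mbps of Client D fit (value 24) — 5 remain.
Fill the last 5 Mbps with part of Client E: 5/8 of it earns 6.25.
Total value = 121.25.

121.25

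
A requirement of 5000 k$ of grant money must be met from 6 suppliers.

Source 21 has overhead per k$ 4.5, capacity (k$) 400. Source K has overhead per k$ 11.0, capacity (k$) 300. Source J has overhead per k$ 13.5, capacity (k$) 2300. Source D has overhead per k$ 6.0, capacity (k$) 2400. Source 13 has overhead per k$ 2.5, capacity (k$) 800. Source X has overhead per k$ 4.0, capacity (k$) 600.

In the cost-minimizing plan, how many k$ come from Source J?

500

Use suppliers in increasing cost order.
Source 13 at 2.5: take all 800 k$ → 4200 still needed.
Source X (4.0): use full 600 → 3600 k$ to go.
Take 400 from Source 21 at 4.5 → need 3200 more.
Take 2400 from Source D at 6.0 → need 800 more.
Take 300 from Source K at 11.0 → need 500 more.
Source J at 13.5: take 500 of its 2300 → requirement met.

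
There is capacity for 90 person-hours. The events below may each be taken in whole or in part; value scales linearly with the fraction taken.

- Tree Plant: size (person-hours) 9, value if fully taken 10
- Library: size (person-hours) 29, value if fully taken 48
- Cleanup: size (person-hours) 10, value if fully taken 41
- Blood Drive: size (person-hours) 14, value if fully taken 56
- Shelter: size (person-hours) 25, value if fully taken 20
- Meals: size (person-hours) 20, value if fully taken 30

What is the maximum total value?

Best value per unit of size first: Cleanup 41/10≈4.1, Blood Drive 56/14≈4, Library 48/29≈1.66, Meals 30/20≈1.5, Tree Plant 10/9≈1.11, Shelter 20/25≈0.8.
Cleanup: take in full, 10 person-hours for value 41 ; 80 left.
Take all of Blood Drive (14 person-hours, value 56) ; 66 person-hours left.
Library: take in full, 29 person-hours for value 48 ; 37 left.
Take all of Meals (20 person-hours, value 30) ; 17 person-hours left.
All 9 person-hours of Tree Plant fit (value 10) ; 8 remain.
Only 8 person-hours remain; take 8/25 of Shelter for value 20×8/25 = 6.4.
Total value = 191.4.

191.4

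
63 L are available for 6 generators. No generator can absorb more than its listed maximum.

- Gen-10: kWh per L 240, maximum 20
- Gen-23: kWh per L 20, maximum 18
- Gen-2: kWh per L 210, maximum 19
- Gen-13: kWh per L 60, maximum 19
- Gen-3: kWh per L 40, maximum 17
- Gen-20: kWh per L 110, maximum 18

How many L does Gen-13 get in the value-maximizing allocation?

6

Rank by kWh per L: Gen-10 240 > Gen-2 210 > Gen-20 110 > Gen-13 60 > Gen-3 40 > Gen-23 20.
Give Gen-10 20 to hit its cap of 20 ; 43 left.
Gen-2 takes 19 to reach its cap of 19 ; 24 left.
Gen-20 takes 18 to reach its cap of 18 ; 6 left.
Gen-13: +6 (room for 19) → 6. Pool exhausted.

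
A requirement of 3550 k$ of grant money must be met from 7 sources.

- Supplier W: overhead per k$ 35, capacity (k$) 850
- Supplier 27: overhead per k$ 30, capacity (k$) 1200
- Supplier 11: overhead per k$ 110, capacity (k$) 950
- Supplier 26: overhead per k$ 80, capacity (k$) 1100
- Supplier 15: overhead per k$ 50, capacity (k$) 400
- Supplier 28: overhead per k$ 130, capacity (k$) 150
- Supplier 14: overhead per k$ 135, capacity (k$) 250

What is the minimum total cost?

Use sources in increasing cost order.
Take 1200 from Supplier 27 at 30 — need 2350 more.
Supplier W (35): use full 850 — 1500 k$ to go.
Supplier 15 (50): use full 400 — 1100 k$ to go.
Supplier 26 at 80: take all 1100 k$ — 0 still needed.
Supplier 11, Supplier 28, Supplier 14: unused.
Cost = 1200×30 + 850×35 + 400×50 + 1100×80 = 173750.

173750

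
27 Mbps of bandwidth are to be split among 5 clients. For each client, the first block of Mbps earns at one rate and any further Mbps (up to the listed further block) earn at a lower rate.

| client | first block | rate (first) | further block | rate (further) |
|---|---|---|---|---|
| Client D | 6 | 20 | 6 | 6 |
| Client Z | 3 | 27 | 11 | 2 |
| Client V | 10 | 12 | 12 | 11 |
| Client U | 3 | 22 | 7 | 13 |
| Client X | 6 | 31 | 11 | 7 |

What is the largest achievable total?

568

Treat each block as its own option and order by rate: Client X/tier1 31 > Client Z/tier1 27 > Client U/tier1 22 > Client D/tier1 20 > Client U/tier2 13 > Client V/tier1 12 > Client V/tier2 11 > Client X/tier2 7 > Client D/tier2 6 > Client Z/tier2 2.
Client X tier1 at 31: fill all 6 — 21 left.
Client Z tier1 at 27: fill all 3 — 18 left.
Client U/tier1 (22): +3 — 15 left.
Fill Client D tier1 block (6 at 20) — 9 left.
Client U/tier2 (13): +7 — 2 left.
Client V tier1 at 12: only 2 left, fill 2.
Total = 31×6 + 27×3 + 22×3 + 20×6 + 13×7 + 12×2 = 568.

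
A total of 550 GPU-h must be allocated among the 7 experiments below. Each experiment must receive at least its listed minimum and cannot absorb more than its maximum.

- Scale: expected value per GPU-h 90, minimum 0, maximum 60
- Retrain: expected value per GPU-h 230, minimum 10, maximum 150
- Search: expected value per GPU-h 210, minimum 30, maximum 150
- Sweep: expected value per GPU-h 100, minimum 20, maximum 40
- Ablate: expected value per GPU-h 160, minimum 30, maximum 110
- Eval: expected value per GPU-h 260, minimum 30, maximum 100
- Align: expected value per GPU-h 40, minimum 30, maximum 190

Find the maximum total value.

Meeting every minimum uses 0+10+30+20+30+30+30 = 150 GPU-h, leaving 400.
Highest expected value per GPU-h first: Eval 260 > Retrain 230 > Search 210 > Ablate 160 > Sweep 100 > Scale 90 > Align 40.
Eval takes 70 more to reach its cap of 100 → 330 left.
Retrain: +140 to 150 (cap) → 190 left.
Search: +120 to 150 (cap) → 70 left.
Ablate has room for 80 more but only 70 remain, so it gets 100.
Total = 230×150 + 210×150 + 100×20 + 160×100 + 260×100 + 40×30 = 111200.

111200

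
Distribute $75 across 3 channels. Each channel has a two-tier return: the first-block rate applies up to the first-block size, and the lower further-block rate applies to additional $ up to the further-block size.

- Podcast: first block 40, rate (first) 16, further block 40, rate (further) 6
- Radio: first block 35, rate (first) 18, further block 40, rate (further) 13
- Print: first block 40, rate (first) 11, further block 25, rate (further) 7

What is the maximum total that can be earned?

1270

Treat each block as its own option and order by rate: Radio/T1 18 > Podcast/T1 16 > Radio/T2 13 > Print/T1 11 > Print/T2 7 > Podcast/T2 6.
Radio/T1 (18): +35 ; 40 left.
Podcast T1 at 16: fill all 40 ; 0 left.
Total = 18×35 + 16×40 = 1270.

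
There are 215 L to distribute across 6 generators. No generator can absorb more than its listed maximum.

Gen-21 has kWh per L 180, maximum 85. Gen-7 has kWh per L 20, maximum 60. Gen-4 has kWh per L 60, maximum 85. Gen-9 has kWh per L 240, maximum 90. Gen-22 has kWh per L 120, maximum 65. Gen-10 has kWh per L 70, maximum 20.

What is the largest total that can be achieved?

41700

Highest kWh per L first: Gen-9 240 > Gen-21 180 > Gen-22 120 > Gen-10 70 > Gen-4 60 > Gen-7 20.
Give Gen-9 90 to hit its cap of 90 — 125 left.
Gen-21 takes 85 to reach its cap of 85 — 40 left.
Gen-22: +40 (room for 65) → 40. Pool exhausted.
Total = 180×85 + 240×90 + 120×40 = 41700.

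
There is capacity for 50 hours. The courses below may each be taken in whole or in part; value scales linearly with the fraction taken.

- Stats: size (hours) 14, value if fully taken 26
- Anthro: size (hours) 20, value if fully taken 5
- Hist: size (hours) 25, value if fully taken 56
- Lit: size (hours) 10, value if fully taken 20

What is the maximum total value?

102.25

Rank by value-to-size ratio: Hist 56/25≈2.24, Lit 20/10≈2, Stats 26/14≈1.86, Anthro 5/20≈0.25.
All 25 hours of Hist fit (value 56) → 25 remain.
Lit: take in full, 10 hours for value 20 → 15 left.
All 14 hours of Stats fit (value 26) → 1 remain.
Only 1 hours remain; take 1/20 of Anthro for value 5×1/20 = 0.25.
Total value = 102.25.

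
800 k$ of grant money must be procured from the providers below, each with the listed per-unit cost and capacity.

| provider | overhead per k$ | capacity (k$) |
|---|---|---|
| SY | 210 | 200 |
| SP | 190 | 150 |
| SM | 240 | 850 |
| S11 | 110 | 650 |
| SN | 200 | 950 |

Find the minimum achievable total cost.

100000

Cheapest first:
S11 at 110: take all 650 k$ ; 150 still needed.
SP at 190: take all 150 k$ ; 0 still needed.
SN, SY, SM: unused.
Cost = 650×110 + 150×190 = 100000.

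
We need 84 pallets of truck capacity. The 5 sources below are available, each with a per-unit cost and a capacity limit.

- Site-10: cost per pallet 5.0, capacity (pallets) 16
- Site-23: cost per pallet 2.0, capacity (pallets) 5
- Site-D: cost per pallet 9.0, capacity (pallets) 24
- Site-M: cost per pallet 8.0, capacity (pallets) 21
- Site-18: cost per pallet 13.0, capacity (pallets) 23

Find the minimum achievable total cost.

708

Fill from the cheapest source first.
Site-23 at 2.0: take all 5 pallets — 79 still needed.
Site-10 at 5.0: take all 16 pallets — 63 still needed.
Take 21 from Site-M at 8.0 — need 42 more.
Site-D at 9.0: take all 24 pallets — 18 still needed.
Site-18 (13.0): take the remaining 18 — done.
Cost = 5×2.0 + 16×5.0 + 21×8.0 + 24×9.0 + 18×13.0 = 708.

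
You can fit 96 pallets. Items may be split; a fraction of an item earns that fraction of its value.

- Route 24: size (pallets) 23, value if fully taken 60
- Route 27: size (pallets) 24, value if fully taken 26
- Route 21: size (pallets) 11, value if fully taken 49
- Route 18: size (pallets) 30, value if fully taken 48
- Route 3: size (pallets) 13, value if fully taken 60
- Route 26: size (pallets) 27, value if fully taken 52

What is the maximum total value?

256.2

Sort by value density: Route 3 60/13≈4.62, Route 21 49/11≈4.45, Route 24 60/23≈2.61, Route 26 52/27≈1.93, Route 18 48/30≈1.6, Route 27 26/24≈1.08.
Route 3: take in full, 13 pallets for value 60 — 83 left.
Take all of Route 21 (11 pallets, value 49) — 72 pallets left.
Take all of Route 24 (23 pallets, value 60) — 49 pallets left.
Route 26: take in full, 27 pallets for value 52 — 22 left.
Only 22 pallets remain; take 22/30 of Route 18 for value 48×22/30 = 35.2.
Total value = 256.2.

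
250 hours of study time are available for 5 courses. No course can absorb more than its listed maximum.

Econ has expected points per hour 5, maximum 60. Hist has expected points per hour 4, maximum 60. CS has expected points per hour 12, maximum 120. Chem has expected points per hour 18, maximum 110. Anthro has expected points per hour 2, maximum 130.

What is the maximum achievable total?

3520

Order the courses by expected points per hour: Chem 18 > CS 12 > Econ 5 > Hist 4 > Anthro 2.
Give Chem 110 to hit its cap of 110 — 140 left.
CS: +120 to 120 (cap) — 20 left.
Econ has room for 60 but only 20 remain, so it gets 20.
Total = 5×20 + 12×120 + 18×110 = 3520.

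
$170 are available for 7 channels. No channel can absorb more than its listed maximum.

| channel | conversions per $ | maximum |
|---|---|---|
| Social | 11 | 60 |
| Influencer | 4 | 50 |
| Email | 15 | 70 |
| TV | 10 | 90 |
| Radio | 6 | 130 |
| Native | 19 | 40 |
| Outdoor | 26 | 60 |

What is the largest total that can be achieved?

3370

Rank by conversions per $: Outdoor 26 > Native 19 > Email 15 > Social 11 > TV 10 > Radio 6 > Influencer 4.
Outdoor takes 60 to reach its cap of 60 — 110 left.
Native takes 40 to reach its cap of 40 — 70 left.
Give Email 70 to hit its cap of 70 — 0 left.
Total = 15×70 + 19×40 + 26×60 = 3370.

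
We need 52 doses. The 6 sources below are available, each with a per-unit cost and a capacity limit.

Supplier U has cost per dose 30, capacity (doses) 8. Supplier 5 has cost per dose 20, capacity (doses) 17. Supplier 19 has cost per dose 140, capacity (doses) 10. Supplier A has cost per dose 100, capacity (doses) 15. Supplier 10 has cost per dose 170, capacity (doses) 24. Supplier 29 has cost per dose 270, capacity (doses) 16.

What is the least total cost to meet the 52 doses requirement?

Cheapest first:
Supplier 5 (20): use full 17 → 35 doses to go.
Supplier U (30): use full 8 → 27 doses to go.
Take 15 from Supplier A at 100 → need 12 more.
Supplier 19 (140): use full 10 → 2 doses to go.
Take 2 from Supplier 10 at 170 to finish.
Supplier 29: unused.
Cost = 17×20 + 8×30 + 15×100 + 10×140 + 2×170 = 3820.

3820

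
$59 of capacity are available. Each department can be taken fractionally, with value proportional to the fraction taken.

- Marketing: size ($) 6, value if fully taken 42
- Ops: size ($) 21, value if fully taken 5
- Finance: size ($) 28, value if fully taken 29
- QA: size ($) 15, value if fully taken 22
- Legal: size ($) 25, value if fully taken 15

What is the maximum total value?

99

Sort by value density: Marketing 42/6≈7, QA 22/15≈1.47, Finance 29/28≈1.04, Legal 15/25≈0.6, Ops 5/21≈0.238.
Marketing: take in full, 6 $ for value 42 → 53 left.
Take all of QA (15 $, value 22) → 38 $ left.
Take all of Finance (28 $, value 29) → 10 $ left.
Fill the last 10 $ with part of Legal: 10/25 of it earns 6.
Total value = 99.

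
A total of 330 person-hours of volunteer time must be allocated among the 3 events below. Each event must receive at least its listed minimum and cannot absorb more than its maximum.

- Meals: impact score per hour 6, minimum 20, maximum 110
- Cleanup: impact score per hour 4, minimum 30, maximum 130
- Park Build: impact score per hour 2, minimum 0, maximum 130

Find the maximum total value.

1360

Meeting every minimum uses 20+30+0 = 50 person-hours, leaving 280.
Highest impact score per hour first: Meals 6 > Cleanup 4 > Park Build 2.
Give Meals 90 more to hit its cap of 110 → 190 left.
Cleanup takes 100 more to reach its cap of 130 → 90 left.
Park Build has room for 130 more but only 90 remain, so it gets 90.
Total = 6×110 + 4×130 + 2×90 = 1360.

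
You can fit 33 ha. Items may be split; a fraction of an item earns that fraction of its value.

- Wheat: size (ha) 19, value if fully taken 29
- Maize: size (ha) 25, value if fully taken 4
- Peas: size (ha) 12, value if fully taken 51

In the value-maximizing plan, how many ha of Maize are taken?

2

Best value per unit of size first: Peas 51/12≈4.25, Wheat 29/19≈1.53, Maize 4/25≈0.16.
Peas: take in full, 12 ha for value 51 — 21 left.
Wheat: take in full, 19 ha for value 29 — 2 left.
Fill the last 2 ha with part of Maize: 2/25 of it earns 0.32.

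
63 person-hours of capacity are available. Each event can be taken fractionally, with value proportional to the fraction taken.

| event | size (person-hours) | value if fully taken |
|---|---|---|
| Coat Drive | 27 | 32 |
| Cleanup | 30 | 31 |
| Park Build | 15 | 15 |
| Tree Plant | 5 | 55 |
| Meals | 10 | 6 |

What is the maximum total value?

119

Best value per unit of size first: Tree Plant 55/5≈11, Coat Drive 32/27≈1.19, Cleanup 31/30≈1.03, Park Build 15/15≈1, Meals 6/10≈0.6.
All 5 person-hours of Tree Plant fit (value 55) → 58 remain.
Take all of Coat Drive (27 person-hours, value 32) → 31 person-hours left.
Take all of Cleanup (30 person-hours, value 31) → 1 person-hours left.
Fill the last 1 person-hours with part of Park Build: 1/15 of it earns 1.
Total value = 119.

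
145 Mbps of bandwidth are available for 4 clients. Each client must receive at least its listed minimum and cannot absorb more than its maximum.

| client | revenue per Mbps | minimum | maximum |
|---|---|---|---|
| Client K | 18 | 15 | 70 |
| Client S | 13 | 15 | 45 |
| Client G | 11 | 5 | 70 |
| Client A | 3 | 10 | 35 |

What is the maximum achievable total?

Meeting every minimum uses 15+15+5+10 = 45 Mbps, leaving 100.
Order the clients by revenue per Mbps: Client K 18 > Client S 13 > Client G 11 > Client A 3.
Client K takes 55 more to reach its cap of 70 ; 45 left.
Client S takes 30 more to reach its cap of 45 ; 15 left.
Client G has room for 65 more but only 15 remain, so it gets 20.
Total = 18×70 + 13×45 + 11×20 + 3×10 = 2095.

2095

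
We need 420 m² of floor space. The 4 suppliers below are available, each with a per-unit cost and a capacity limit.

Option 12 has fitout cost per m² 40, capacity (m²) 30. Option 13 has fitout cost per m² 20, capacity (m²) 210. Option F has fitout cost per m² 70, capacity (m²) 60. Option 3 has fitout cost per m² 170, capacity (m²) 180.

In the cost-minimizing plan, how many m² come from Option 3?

Use suppliers in increasing cost order.
Option 13 (20): use full 210 ; 210 m² to go.
Option 12 (40): use full 30 ; 180 m² to go.
Option F at 70: take all 60 m² ; 120 still needed.
Option 3 at 170: take 120 of its 180 ; requirement met.

120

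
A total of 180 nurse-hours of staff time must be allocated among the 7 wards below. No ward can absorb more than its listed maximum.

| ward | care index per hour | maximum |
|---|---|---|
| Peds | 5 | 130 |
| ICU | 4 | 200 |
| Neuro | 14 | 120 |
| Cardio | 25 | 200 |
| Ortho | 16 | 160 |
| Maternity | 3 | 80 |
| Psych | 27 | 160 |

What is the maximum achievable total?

4820

Order the wards by care index per hour: Psych 27 > Cardio 25 > Ortho 16 > Neuro 14 > Peds 5 > ICU 4 > Maternity 3.
Psych takes 160 to reach its cap of 160 — 20 left.
Cardio: +20 (room for 200) → 20. Pool exhausted.
Total = 25×20 + 27×160 = 4820.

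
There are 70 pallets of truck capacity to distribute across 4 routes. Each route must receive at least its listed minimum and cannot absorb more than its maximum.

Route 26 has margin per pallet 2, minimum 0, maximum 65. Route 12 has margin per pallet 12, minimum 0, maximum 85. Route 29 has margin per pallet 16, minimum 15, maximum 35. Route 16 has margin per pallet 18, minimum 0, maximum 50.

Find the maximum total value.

Meeting every minimum uses 0+0+15+0 = 15 pallets, leaving 55.
Highest margin per pallet first: Route 16 18 > Route 29 16 > Route 12 12 > Route 26 2.
Give Route 16 50 more to hit its cap of 50 — 5 left.
Route 29 has room for 20 more but only 5 remain, so it gets 20.
Total = 16×20 + 18×50 = 1220.

1220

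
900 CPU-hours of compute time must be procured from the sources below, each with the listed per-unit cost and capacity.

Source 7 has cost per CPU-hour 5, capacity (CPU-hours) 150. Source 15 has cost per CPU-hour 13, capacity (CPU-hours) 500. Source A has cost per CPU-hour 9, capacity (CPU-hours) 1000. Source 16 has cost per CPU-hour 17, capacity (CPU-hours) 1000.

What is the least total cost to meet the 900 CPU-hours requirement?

7500

Fill from the cheapest source first.
Source 7 at 5: take all 150 CPU-hours ; 750 still needed.
Source A at 9: take 750 of its 1000 ; requirement met.
Source 15, Source 16: unused.
Cost = 150×5 + 750×9 = 7500.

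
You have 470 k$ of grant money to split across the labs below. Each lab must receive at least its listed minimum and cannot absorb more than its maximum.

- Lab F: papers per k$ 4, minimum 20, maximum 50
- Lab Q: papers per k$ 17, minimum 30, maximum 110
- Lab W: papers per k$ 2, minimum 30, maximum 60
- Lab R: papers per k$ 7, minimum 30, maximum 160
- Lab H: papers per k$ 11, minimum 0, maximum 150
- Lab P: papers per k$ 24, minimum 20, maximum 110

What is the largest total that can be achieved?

Meeting every minimum uses 20+30+30+30+0+20 = 130 k$, leaving 340.
Highest papers per k$ first: Lab P 24 > Lab Q 17 > Lab H 11 > Lab R 7 > Lab F 4 > Lab W 2.
Give Lab P 90 more to hit its cap of 110 — 250 left.
Give Lab Q 80 more to hit its cap of 110 — 170 left.
Lab H: +150 to 150 (cap) — 20 left.
Only 20 left; Lab R takes them to reach 50.
Total = 4×20 + 17×110 + 2×30 + 7×50 + 11×150 + 24×110 = 6650.

6650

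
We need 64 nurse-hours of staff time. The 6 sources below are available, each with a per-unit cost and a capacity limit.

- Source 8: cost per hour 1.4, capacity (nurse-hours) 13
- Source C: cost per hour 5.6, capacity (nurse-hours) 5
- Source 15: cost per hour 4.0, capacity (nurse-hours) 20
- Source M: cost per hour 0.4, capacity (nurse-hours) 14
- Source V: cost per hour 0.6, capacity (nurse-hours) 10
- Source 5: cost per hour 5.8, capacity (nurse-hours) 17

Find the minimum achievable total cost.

149.4

Use sources in increasing cost order.
Take 14 from Source M at 0.4 ; need 50 more.
Source V (0.6): use full 10 ; 40 nurse-hours to go.
Source 8 (1.4): use full 13 ; 27 nurse-hours to go.
Take 20 from Source 15 at 4.0 ; need 7 more.
Source C at 5.6: take all 5 nurse-hours ; 2 still needed.
Source 5 (5.8): take the remaining 2 ; done.
Cost = 14×0.4 + 10×0.6 + 13×1.4 + 20×4.0 + 5×5.6 + 2×5.8 = 149.4.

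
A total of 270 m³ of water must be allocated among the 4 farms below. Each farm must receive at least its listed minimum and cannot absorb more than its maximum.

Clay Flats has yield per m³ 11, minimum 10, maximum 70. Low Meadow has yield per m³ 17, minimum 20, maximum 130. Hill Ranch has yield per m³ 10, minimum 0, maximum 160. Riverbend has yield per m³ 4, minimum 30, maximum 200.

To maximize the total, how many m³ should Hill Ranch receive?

40

Meeting every minimum uses 10+20+0+30 = 60 m³, leaving 210.
Order the farms by yield per m³: Low Meadow 17 > Clay Flats 11 > Hill Ranch 10 > Riverbend 4.
Low Meadow: +110 to 130 (cap) — 100 left.
Give Clay Flats 60 more to hit its cap of 70 — 40 left.
Hill Ranch has room for 160 more but only 40 remain, so it gets 40.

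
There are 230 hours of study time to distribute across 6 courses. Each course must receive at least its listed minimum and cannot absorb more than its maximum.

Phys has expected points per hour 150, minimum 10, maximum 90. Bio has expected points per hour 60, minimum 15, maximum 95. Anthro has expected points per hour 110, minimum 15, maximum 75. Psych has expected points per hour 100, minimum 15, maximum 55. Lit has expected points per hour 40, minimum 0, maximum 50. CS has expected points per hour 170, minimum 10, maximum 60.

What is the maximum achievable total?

Meeting every minimum uses 10+15+15+15+0+10 = 65 hours, leaving 165.
Order the courses by expected points per hour: CS 170 > Phys 150 > Anthro 110 > Psych 100 > Bio 60 > Lit 40.
CS: +50 to 60 (cap) ; 115 left.
Phys takes 80 more to reach its cap of 90 ; 35 left.
Anthro has room for 60 more but only 35 remain, so it gets 50.
Total = 150×90 + 60×15 + 110×50 + 100×15 + 170×60 = 31600.

31600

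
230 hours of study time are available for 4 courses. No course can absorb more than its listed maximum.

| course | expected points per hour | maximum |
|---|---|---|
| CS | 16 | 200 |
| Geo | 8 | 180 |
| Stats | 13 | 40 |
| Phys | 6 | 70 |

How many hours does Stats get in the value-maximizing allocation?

30

Highest expected points per hour first: CS 16 > Stats 13 > Geo 8 > Phys 6.
CS takes 200 to reach its cap of 200 → 30 left.
Stats: +30 (room for 40) → 30. Pool exhausted.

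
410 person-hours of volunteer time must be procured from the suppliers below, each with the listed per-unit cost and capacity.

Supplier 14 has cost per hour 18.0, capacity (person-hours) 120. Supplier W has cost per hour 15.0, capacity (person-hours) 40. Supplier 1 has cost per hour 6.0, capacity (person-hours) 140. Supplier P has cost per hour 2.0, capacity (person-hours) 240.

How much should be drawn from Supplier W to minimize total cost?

Use suppliers in increasing cost order.
Take 240 from Supplier P at 2.0 — need 170 more.
Take 140 from Supplier 1 at 6.0 — need 30 more.
Supplier W at 15.0: take 30 of its 40 — requirement met.
Supplier 14: unused.

30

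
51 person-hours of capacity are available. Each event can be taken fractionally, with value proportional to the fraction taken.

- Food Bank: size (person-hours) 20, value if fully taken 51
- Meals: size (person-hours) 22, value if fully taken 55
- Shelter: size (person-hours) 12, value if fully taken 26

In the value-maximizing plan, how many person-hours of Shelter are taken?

Sort by value density: Food Bank 51/20≈2.55, Meals 55/22≈2.5, Shelter 26/12≈2.17.
All 20 person-hours of Food Bank fit (value 51) → 31 remain.
Take all of Meals (22 person-hours, value 55) → 9 person-hours left.
9 person-hours left: a 9/12 share of Shelter gives 26×9/12 = 19.5.

9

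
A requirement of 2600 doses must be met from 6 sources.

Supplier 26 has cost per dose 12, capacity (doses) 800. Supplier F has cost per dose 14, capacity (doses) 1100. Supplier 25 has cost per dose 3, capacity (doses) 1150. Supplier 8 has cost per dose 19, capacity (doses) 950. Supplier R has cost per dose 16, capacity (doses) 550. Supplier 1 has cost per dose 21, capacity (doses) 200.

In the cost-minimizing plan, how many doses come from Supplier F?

650

Fill from the cheapest source first.
Supplier 25 (3): use full 1150 ; 1450 doses to go.
Take 800 from Supplier 26 at 12 ; need 650 more.
Take 650 from Supplier F at 14 to finish.
Supplier R, Supplier 8, Supplier 1: unused.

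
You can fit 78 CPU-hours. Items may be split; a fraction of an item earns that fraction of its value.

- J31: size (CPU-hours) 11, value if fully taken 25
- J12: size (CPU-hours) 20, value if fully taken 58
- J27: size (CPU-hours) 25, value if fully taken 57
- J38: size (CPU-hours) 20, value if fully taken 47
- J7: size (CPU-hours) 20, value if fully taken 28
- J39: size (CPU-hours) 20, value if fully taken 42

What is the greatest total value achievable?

191.2

Sort by value density: J12 58/20≈2.9, J38 47/20≈2.35, J27 57/25≈2.28, J31 25/11≈2.27, J39 42/20≈2.1, J7 28/20≈1.4.
Take all of J12 (20 CPU-hours, value 58) → 58 CPU-hours left.
All 20 CPU-hours of J38 fit (value 47) → 38 remain.
Take all of J27 (25 CPU-hours, value 57) → 13 CPU-hours left.
Take all of J31 (11 CPU-hours, value 25) → 2 CPU-hours left.
Fill the last 2 CPU-hours with part of J39: 2/20 of it earns 4.2.
Total value = 191.2.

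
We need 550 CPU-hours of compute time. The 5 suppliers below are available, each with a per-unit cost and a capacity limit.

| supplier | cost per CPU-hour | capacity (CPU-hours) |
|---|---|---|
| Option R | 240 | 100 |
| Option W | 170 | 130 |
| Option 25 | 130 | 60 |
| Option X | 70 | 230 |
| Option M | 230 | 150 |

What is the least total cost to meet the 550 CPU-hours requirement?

75900

Fill from the cheapest supplier first.
Take 230 from Option X at 70 — need 320 more.
Take 60 from Option 25 at 130 — need 260 more.
Take 130 from Option W at 170 — need 130 more.
Option M at 230: take 130 of its 150 — requirement met.
Option R: unused.
Cost = 230×70 + 60×130 + 130×170 + 130×230 = 75900.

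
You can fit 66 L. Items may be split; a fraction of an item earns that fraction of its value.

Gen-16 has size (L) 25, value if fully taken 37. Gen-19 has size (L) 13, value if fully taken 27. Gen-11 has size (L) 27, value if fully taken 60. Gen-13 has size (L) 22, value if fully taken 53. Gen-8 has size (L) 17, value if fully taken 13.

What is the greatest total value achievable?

Best value per unit of size first: Gen-13 53/22≈2.41, Gen-11 60/27≈2.22, Gen-19 27/13≈2.08, Gen-16 37/25≈1.48, Gen-8 13/17≈0.765.
Gen-13: take in full, 22 L for value 53 — 44 left.
All 27 L of Gen-11 fit (value 60) — 17 remain.
All 13 L of Gen-19 fit (value 27) — 4 remain.
Only 4 L remain; take 4/25 of Gen-16 for value 37×4/25 = 5.92.
Total value = 145.92.

145.92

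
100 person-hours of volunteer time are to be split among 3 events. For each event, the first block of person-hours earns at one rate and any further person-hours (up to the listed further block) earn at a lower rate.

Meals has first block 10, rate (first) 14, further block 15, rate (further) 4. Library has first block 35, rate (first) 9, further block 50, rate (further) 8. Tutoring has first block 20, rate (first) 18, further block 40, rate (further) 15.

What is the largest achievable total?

1370

Order all 6 blocks by rate: Tutoring/first 18 > Tutoring/second 15 > Meals/first 14 > Library/first 9 > Library/second 8 > Meals/second 4.
Tutoring first at 18: fill all 20 ; 80 left.
Tutoring/second (15): +40 ; 40 left.
Fill Meals first block (10 at 14) ; 30 left.
30 remain; put them into Library first at 9.
Total = 18×20 + 15×40 + 14×10 + 9×30 = 1370.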